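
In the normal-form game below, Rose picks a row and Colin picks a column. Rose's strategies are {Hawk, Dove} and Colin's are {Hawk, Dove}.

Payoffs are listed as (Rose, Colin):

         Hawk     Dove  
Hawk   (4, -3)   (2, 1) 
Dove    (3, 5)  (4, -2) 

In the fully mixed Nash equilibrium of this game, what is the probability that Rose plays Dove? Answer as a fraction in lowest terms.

4/11

Let x be the probability that Rose plays Hawk. In a completely mixed equilibrium, Colin must be indifferent between Hawk and Dove.
Colin's expected payoff from Hawk is −3x + 5(1−x); from Dove it is x − 2(1−x).
Setting these equal: −8x + 5 = 3x − 2, so x = 7/11.
Therefore Rose plays Dove with probability 1 − 7/11 = 4/11.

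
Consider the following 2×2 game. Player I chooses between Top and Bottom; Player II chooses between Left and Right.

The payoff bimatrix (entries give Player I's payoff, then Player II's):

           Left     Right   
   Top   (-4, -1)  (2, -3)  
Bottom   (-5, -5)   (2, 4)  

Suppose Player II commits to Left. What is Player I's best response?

Top

Against Left, Player I earns -4 from Top and -5 from Bottom.
So Top is the best response.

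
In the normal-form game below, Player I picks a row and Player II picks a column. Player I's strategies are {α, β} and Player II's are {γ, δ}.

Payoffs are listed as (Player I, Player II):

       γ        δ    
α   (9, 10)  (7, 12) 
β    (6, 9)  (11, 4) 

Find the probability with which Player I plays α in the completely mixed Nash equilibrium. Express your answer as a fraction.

5/7

Let r be the probability that Player I plays α. In a completely mixed equilibrium, Player II must be indifferent between γ and δ.
Player II's expected payoff from γ is 10r + 9(1−r); from δ it is 12r + 4(1−r).
Setting these equal: r + 9 = 8r + 4, so r = 5/7.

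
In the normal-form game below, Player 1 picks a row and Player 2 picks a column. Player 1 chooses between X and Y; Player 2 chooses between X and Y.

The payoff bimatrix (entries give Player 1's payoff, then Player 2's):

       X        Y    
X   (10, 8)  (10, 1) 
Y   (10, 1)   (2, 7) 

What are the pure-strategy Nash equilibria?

(X, X): Player 1 gets 10 ≥ 10 from Y, and Player 2 gets 8 ≥ 1 from Y — Nash equilibrium.
(X, Y): Player 2 prefers X (8 > 1) — not an equilibrium.
(Y, X): Player 2 prefers Y (7 > 1) — not an equilibrium.
(Y, Y): Player 1 prefers X (10 > 2) — not an equilibrium.

(X, X)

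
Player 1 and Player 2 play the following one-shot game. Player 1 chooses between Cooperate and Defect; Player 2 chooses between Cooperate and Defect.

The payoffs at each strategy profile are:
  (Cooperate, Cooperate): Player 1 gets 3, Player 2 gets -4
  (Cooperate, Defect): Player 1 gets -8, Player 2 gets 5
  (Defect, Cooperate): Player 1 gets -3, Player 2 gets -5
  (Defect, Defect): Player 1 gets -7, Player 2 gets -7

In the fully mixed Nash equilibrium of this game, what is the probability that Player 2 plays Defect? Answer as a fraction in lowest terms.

Let y be the probability that Player 2 plays Cooperate. In a completely mixed equilibrium, Player 1 must be indifferent between Cooperate and Defect.
Player 1's expected payoff from Cooperate is 3y − 8(1−y); from Defect it is −3y − 7(1−y).
Setting these equal: 11y − 8 = 4y − 7, so y = 1/7.
Therefore Player 2 plays Defect with probability 1 − 1/7 = 6/7.

6/7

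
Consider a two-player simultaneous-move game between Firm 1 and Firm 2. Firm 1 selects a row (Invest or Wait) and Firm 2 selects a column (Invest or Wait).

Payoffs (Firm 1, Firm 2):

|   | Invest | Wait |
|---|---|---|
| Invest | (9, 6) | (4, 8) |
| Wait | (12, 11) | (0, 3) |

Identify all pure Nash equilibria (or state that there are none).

(Invest, Wait) and (Wait, Invest)

(Invest, Invest): Firm 1 prefers Wait (12 > 9); Firm 2 prefers Wait (8 > 6) — not an equilibrium.
(Invest, Wait): Firm 1 gets 4 ≥ 0 from Wait, and Firm 2 gets 8 ≥ 6 from Invest — Nash equilibrium.
(Wait, Invest): Firm 1 gets 12 ≥ 9 from Invest, and Firm 2 gets 11 ≥ 3 from Wait — Nash equilibrium.
(Wait, Wait): Firm 1 prefers Invest (4 > 0); Firm 2 prefers Invest (11 > 3) — not an equilibrium.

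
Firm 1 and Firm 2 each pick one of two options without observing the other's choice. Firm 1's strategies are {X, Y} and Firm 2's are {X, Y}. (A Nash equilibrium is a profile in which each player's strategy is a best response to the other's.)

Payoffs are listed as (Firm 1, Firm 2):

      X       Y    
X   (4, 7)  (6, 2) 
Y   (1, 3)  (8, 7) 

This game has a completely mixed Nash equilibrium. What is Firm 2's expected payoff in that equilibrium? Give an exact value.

First find x, the probability Firm 1 plays X, from Firm 2's indifference between X and Y: 7x + 3(1−x) = 2x + 7(1−x), giving x = 4/9.
Since Firm 2 is indifferent in equilibrium, Firm 2's expected payoff equals the payoff from either column against (4/9, 5/9). Using X: 7(4/9) + 3(5/9) = 43/9.

43/9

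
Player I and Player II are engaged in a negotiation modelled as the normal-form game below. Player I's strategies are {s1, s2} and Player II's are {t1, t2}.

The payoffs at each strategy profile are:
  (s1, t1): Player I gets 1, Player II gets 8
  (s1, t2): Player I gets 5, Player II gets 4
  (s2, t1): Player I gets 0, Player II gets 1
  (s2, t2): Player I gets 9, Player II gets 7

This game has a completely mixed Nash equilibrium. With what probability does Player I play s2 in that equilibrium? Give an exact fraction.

Let r be the probability that Player I plays s1. In a completely mixed equilibrium, Player II must be indifferent between t1 and t2.
Player II's expected payoff from t1 is 8r + (1−r); from t2 it is 4r + 7(1−r).
Setting these equal: 7r + 1 = −3r + 7, so r = 3/5.
Therefore Player I plays s2 with probability 1 − 3/5 = 2/5.

2/5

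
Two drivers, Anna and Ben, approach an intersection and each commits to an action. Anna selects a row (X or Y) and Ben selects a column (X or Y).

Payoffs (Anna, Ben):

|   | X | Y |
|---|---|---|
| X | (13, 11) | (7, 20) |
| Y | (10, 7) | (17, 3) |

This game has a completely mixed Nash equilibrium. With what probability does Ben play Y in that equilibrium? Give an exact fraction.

3/13

Let c be the probability that Ben plays X. In a completely mixed equilibrium, Anna must be indifferent between X and Y.
Anna's expected payoff from X is 13c + 7(1−c); from Y it is 10c + 17(1−c).
Setting these equal: 6c + 7 = −7c + 17, so c = 10/13.
Therefore Ben plays Y with probability 1 − 10/13 = 3/13.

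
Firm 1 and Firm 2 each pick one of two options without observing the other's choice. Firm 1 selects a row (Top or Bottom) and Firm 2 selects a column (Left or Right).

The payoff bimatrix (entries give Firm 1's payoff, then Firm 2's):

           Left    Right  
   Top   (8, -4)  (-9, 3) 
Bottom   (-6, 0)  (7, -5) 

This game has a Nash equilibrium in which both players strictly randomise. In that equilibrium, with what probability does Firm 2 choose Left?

Let c be the probability that Firm 2 plays Left. In a completely mixed equilibrium, Firm 1 must be indifferent between Top and Bottom.
Firm 1's expected payoff from Top is 8c − 9(1−c); from Bottom it is −6c + 7(1−c).
Setting these equal: 17c − 9 = −13c + 7, so c = 8/15.

8/15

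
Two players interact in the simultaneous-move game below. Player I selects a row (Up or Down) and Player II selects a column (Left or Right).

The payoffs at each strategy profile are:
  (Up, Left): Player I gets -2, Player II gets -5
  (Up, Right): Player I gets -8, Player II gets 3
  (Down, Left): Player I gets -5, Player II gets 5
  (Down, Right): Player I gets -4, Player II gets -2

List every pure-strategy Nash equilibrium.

(Up, Left): Player II prefers Right (3 > -5) — not an equilibrium.
(Up, Right): Player I prefers Down (-4 > -8) — not an equilibrium.
(Down, Left): Player I prefers Up (-2 > -5) — not an equilibrium.
(Down, Right): Player II prefers Left (5 > -2) — not an equilibrium.

none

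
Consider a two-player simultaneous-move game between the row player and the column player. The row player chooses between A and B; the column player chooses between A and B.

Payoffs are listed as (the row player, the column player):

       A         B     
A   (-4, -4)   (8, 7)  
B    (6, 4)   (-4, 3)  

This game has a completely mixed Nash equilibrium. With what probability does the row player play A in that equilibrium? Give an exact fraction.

Let x be the probability that the row player plays A. In a completely mixed equilibrium, the column player must be indifferent between A and B.
The column player's expected payoff from A is −4x + 4(1−x); from B it is 7x + 3(1−x).
Setting these equal: −8x + 4 = 4x + 3, so x = 1/12.

1/12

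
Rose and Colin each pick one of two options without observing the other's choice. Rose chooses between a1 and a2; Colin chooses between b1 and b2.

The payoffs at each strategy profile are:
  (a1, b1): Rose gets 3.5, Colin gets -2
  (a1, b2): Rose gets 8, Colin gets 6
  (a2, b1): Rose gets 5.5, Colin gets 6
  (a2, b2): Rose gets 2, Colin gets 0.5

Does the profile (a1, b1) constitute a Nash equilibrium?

At (a1, b1), Rose earns 3.5; switching to a2 would give 5.5, so Rose would deviate.
Colin earns -2; switching to b2 would give 6, so Colin would deviate.
Since at least one player can profitably deviate, this is not a Nash equilibrium.

No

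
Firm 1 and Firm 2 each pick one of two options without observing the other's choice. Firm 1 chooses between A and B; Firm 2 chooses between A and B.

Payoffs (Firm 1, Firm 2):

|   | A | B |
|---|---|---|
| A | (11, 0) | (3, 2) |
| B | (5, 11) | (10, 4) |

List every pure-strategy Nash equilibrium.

none

(A, A): Firm 2 prefers B (2 > 0) — not an equilibrium.
(A, B): Firm 1 prefers B (10 > 3) — not an equilibrium.
(B, A): Firm 1 prefers A (11 > 5) — not an equilibrium.
(B, B): Firm 2 prefers A (11 > 4) — not an equilibrium.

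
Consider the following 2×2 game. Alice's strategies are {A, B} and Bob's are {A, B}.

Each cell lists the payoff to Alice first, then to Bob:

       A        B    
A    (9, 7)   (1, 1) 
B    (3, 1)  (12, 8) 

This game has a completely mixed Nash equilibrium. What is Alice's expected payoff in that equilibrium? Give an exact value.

105/17

First find q, the probability Bob plays A, from Alice's indifference between A and B: 9q + (1−q) = 3q + 12(1−q), giving q = 11/17.
Since Alice is indifferent in equilibrium, Alice's expected payoff equals the payoff from either row against (11/17, 6/17). Using A: 9(11/17) + (6/17) = 105/17.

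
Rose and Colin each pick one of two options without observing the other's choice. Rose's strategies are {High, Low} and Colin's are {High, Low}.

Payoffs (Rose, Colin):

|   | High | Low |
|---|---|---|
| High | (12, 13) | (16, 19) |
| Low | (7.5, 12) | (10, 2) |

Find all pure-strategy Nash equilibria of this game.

(High, Low)

(High, High): Colin prefers Low (19 > 13) — not an equilibrium.
(High, Low): Rose gets 16 ≥ 10 from Low, and Colin gets 19 ≥ 13 from High — Nash equilibrium.
(Low, High): Rose prefers High (12 > 7.5) — not an equilibrium.
(Low, Low): Rose prefers High (16 > 10); Colin prefers High (12 > 2) — not an equilibrium.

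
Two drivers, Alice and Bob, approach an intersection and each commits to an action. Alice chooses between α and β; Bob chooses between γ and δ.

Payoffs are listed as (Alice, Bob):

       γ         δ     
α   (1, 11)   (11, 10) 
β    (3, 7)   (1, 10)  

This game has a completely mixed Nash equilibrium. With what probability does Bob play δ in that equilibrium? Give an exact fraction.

1/6

Let y be the probability that Bob plays γ. In a completely mixed equilibrium, Alice must be indifferent between α and β.
Alice's expected payoff from α is y + 11(1−y); from β it is 3y + (1−y).
Setting these equal: −10y + 11 = 2y + 1, so y = 5/6.
Therefore Bob plays δ with probability 1 − 5/6 = 1/6.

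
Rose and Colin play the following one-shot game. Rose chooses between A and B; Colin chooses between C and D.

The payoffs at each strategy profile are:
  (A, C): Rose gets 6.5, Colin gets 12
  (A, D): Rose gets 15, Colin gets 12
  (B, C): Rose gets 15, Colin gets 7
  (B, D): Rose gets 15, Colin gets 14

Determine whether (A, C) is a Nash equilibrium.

At (A, C), Rose earns 6.5; switching to B would give 15, so Rose would deviate.
Colin earns 12; switching to D would give 12, so Colin has no profitable deviation.
Since at least one player can profitably deviate, this is not a Nash equilibrium.

No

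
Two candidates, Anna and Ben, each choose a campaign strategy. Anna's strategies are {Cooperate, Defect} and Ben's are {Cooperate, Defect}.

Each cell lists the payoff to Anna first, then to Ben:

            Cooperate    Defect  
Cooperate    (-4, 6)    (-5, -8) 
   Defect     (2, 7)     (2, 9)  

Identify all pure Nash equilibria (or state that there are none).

(Cooperate, Cooperate): Anna prefers Defect (2 > -4) — not an equilibrium.
(Cooperate, Defect): Anna prefers Defect (2 > -5); Ben prefers Cooperate (6 > -8) — not an equilibrium.
(Defect, Cooperate): Ben prefers Defect (9 > 7) — not an equilibrium.
(Defect, Defect): Anna gets 2 ≥ -5 from Cooperate, and Ben gets 9 ≥ 7 from Cooperate — Nash equilibrium.

(Defect, Defect)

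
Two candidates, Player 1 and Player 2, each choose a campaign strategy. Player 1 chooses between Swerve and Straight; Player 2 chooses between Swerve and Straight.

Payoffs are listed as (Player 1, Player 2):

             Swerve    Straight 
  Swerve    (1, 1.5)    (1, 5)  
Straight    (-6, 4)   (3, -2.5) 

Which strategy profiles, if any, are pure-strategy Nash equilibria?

none

(Swerve, Swerve): Player 2 prefers Straight (5 > 1.5) — not an equilibrium.
(Swerve, Straight): Player 1 prefers Straight (3 > 1) — not an equilibrium.
(Straight, Swerve): Player 1 prefers Swerve (1 > -6) — not an equilibrium.
(Straight, Straight): Player 2 prefers Swerve (4 > -2.5) — not an equilibrium.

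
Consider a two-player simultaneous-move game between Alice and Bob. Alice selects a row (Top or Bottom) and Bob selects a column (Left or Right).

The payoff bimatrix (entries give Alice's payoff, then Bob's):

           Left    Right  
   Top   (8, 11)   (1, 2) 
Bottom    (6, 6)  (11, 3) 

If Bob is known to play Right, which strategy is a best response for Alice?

Bottom

Against Right, Alice earns 1 from Top and 11 from Bottom.
So Bottom is the best response.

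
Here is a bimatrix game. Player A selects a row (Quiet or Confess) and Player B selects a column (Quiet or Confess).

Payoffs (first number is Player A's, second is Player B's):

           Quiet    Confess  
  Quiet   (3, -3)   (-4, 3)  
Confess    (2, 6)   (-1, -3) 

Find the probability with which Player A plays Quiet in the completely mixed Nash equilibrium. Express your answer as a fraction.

3/5

Let x be the probability that Player A plays Quiet. In a completely mixed equilibrium, Player B must be indifferent between Quiet and Confess.
Player B's expected payoff from Quiet is −3x + 6(1−x); from Confess it is 3x − 3(1−x).
Setting these equal: −9x + 6 = 6x − 3, so x = 3/5.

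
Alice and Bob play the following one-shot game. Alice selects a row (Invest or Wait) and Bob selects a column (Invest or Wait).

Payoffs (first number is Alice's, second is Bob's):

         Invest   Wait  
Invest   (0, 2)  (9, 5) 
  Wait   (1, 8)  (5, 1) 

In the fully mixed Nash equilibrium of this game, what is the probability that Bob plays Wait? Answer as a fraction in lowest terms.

1/5

Let y be the probability that Bob plays Invest. In a completely mixed equilibrium, Alice must be indifferent between Invest and Wait.
Alice's expected payoff from Invest is 9(1−y); from Wait it is y + 5(1−y).
Setting these equal: −9y + 9 = −4y + 5, so y = 4/5.
Therefore Bob plays Wait with probability 1 − 4/5 = 1/5.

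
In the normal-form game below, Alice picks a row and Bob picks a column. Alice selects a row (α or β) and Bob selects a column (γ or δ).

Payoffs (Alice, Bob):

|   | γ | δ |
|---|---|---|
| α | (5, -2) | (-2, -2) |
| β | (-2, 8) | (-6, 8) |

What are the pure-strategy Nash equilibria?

(α, γ): Alice gets 5 ≥ -2 from β, and Bob gets -2 ≥ -2 from δ — Nash equilibrium.
(α, δ): Alice gets -2 ≥ -6 from β, and Bob gets -2 ≥ -2 from γ — Nash equilibrium.
(β, γ): Alice prefers α (5 > -2) — not an equilibrium.
(β, δ): Alice prefers α (-2 > -6) — not an equilibrium.

(α, γ) and (α, δ)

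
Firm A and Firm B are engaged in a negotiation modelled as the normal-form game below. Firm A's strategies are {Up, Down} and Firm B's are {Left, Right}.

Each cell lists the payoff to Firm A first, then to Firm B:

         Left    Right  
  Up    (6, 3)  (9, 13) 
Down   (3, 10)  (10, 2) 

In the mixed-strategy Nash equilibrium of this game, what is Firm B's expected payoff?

First find p, the probability Firm A plays Up, from Firm B's indifference between Left and Right: 3p + 10(1−p) = 13p + 2(1−p), giving p = 4/9.
Since Firm B is indifferent in equilibrium, Firm B's expected payoff equals the payoff from either column against (4/9, 5/9). Using Left: 3(4/9) + 10(5/9) = 62/9.

62/9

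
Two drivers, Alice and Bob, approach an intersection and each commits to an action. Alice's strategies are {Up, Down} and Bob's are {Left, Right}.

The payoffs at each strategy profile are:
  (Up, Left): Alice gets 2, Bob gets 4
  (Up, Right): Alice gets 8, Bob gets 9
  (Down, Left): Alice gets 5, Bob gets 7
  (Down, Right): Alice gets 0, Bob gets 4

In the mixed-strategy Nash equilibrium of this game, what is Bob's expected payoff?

47/8

First find x, the probability Alice plays Up, from Bob's indifference between Left and Right: 4x + 7(1−x) = 9x + 4(1−x), giving x = 3/8.
Since Bob is indifferent in equilibrium, Bob's expected payoff equals the payoff from either column against (3/8, 5/8). Using Left: 4(3/8) + 7(5/8) = 47/8.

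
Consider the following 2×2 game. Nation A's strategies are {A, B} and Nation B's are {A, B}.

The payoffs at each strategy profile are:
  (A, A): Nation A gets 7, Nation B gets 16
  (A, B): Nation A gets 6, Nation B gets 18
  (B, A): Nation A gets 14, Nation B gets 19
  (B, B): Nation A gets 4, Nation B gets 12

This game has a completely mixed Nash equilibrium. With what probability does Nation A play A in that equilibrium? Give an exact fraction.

Let p be the probability that Nation A plays A. In a completely mixed equilibrium, Nation B must be indifferent between A and B.
Nation B's expected payoff from A is 16p + 19(1−p); from B it is 18p + 12(1−p).
Setting these equal: −3p + 19 = 6p + 12, so p = 7/9.

7/9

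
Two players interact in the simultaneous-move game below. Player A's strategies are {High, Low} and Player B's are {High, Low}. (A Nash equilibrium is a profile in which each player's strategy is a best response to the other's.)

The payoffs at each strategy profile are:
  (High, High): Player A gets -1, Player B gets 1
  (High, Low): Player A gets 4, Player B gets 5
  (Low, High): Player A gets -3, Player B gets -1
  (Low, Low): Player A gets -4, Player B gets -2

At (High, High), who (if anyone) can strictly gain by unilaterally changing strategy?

Player A at (High, High) earns -1; deviating to Low yields -3 — not better.
Player B earns 1; deviating to Low yields 5 — a strict improvement.
Only Player B has a strictly profitable deviation.

Player B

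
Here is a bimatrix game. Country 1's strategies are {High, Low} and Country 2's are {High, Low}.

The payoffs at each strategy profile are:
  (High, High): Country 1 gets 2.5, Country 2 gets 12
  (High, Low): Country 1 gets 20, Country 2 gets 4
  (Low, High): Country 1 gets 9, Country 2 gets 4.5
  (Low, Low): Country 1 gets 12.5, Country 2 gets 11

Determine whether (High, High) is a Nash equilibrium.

No

At (High, High), Country 1 earns 2.5; switching to Low would give 9, so Country 1 would deviate.
Country 2 earns 12; switching to Low would give 4, so Country 2 has no profitable deviation.
Since at least one player can profitably deviate, this is not a Nash equilibrium.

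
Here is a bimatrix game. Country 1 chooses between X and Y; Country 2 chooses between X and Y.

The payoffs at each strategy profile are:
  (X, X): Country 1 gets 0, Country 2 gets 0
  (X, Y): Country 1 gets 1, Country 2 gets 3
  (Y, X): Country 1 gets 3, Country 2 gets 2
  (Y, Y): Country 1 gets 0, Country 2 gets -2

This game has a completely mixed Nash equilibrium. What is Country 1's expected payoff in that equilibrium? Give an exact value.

First find y, the probability Country 2 plays X, from Country 1's indifference between X and Y: (1−y) = 3y, giving y = 1/4.
Since Country 1 is indifferent in equilibrium, Country 1's expected payoff equals the payoff from either row against (1/4, 3/4). Using X: (3/4) = 3/4.

3/4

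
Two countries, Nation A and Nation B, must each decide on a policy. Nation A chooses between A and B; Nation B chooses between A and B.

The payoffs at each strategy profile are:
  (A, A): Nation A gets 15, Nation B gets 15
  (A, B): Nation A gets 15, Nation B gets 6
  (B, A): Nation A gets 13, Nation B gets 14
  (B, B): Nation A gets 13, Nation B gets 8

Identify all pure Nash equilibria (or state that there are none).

(A, A)

(A, A): Nation A gets 15 ≥ 13 from B, and Nation B gets 15 ≥ 6 from B — Nash equilibrium.
(A, B): Nation B prefers A (15 > 6) — not an equilibrium.
(B, A): Nation A prefers A (15 > 13) — not an equilibrium.
(B, B): Nation A prefers A (15 > 13); Nation B prefers A (14 > 8) — not an equilibrium.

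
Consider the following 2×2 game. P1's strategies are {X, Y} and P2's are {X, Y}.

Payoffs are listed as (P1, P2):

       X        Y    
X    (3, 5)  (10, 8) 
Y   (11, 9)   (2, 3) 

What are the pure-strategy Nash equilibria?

(X, Y) and (Y, X)

(X, X): P1 prefers Y (11 > 3); P2 prefers Y (8 > 5) — not an equilibrium.
(X, Y): P1 gets 10 ≥ 2 from Y, and P2 gets 8 ≥ 5 from X — Nash equilibrium.
(Y, X): P1 gets 11 ≥ 3 from X, and P2 gets 9 ≥ 3 from Y — Nash equilibrium.
(Y, Y): P1 prefers X (10 > 2); P2 prefers X (9 > 3) — not an equilibrium.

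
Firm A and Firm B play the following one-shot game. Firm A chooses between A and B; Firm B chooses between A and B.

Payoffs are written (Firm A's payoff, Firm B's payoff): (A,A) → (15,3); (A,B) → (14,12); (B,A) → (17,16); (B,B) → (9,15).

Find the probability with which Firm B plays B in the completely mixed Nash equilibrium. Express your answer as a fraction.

2/7

Let q be the probability that Firm B plays A. In a completely mixed equilibrium, Firm A must be indifferent between A and B.
Firm A's expected payoff from A is 15q + 14(1−q); from B it is 17q + 9(1−q).
Setting these equal: q + 14 = 8q + 9, so q = 5/7.
Therefore Firm B plays B with probability 1 − 5/7 = 2/7.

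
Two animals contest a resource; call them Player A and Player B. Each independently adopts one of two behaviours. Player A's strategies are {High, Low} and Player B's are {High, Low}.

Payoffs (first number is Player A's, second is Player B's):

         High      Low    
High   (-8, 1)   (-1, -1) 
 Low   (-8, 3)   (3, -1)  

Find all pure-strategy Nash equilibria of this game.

(High, High) and (Low, High)

(High, High): Player A gets -8 ≥ -8 from Low, and Player B gets 1 ≥ -1 from Low — Nash equilibrium.
(High, Low): Player A prefers Low (3 > -1); Player B prefers High (1 > -1) — not an equilibrium.
(Low, High): Player A gets -8 ≥ -8 from High, and Player B gets 3 ≥ -1 from Low — Nash equilibrium.
(Low, Low): Player B prefers High (3 > -1) — not an equilibrium.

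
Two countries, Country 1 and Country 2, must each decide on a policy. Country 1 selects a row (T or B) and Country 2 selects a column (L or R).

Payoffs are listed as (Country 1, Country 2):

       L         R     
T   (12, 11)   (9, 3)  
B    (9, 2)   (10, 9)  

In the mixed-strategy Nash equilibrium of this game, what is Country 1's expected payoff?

39/4

First find y, the probability Country 2 plays L, from Country 1's indifference between T and B: 12y + 9(1−y) = 9y + 10(1−y), giving y = 1/4.
Since Country 1 is indifferent in equilibrium, Country 1's expected payoff equals the payoff from either row against (1/4, 3/4). Using T: 12(1/4) + 9(3/4) = 39/4.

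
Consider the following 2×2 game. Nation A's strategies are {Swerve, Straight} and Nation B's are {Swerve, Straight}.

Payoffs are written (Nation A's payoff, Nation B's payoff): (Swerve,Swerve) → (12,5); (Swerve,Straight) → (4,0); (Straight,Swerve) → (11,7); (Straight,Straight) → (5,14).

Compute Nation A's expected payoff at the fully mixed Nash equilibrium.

8

First find q, the probability Nation B plays Swerve, from Nation A's indifference between Swerve and Straight: 12q + 4(1−q) = 11q + 5(1−q), giving q = 1/2.
Since Nation A is indifferent in equilibrium, Nation A's expected payoff equals the payoff from either row against (1/2, 1/2). Using Swerve: 12(1/2) + 4(1/2) = 8.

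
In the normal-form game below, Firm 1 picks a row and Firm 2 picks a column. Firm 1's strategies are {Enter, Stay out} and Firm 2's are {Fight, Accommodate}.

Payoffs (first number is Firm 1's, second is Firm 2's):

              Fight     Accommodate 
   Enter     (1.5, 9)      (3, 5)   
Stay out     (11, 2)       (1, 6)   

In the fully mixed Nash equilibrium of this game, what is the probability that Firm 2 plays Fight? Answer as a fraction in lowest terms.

4/23

Let y be the probability that Firm 2 plays Fight. In a completely mixed equilibrium, Firm 1 must be indifferent between Enter and Stay out.
Firm 1's expected payoff from Enter is 1.5y + 3(1−y); from Stay out it is 11y + (1−y).
Setting these equal: −1.5y + 3 = 10y + 1, so y = 4/23.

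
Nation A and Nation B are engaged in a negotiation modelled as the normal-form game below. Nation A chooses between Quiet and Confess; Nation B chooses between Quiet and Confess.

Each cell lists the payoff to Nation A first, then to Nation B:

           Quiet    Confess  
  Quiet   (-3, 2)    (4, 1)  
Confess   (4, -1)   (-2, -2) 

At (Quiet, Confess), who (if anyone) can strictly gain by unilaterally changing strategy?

Nation B

Nation A at (Quiet, Confess) earns 4; deviating to Confess yields -2 — not better.
Nation B earns 1; deviating to Quiet yields 2 — a strict improvement.
Only Nation B has a strictly profitable deviation.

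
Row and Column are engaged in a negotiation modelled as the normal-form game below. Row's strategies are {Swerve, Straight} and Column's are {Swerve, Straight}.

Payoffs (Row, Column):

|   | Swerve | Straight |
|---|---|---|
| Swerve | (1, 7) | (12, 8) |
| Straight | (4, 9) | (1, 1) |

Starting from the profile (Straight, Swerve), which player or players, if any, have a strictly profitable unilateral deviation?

Neither

Row at (Straight, Swerve) earns 4; deviating to Swerve yields 1 — not better.
Column earns 9; deviating to Straight yields 1 — not better.
Neither player can strictly improve; the profile is a Nash equilibrium.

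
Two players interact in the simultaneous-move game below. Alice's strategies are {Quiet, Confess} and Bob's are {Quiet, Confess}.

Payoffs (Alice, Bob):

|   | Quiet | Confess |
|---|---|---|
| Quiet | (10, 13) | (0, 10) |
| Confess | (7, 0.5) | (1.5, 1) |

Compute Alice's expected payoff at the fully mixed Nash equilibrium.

10/3

First find y, the probability Bob plays Quiet, from Alice's indifference between Quiet and Confess: 10y = 7y + 1.5(1−y), giving y = 1/3.
Since Alice is indifferent in equilibrium, Alice's expected payoff equals the payoff from either row against (1/3, 2/3). Using Quiet: 10(1/3) = 10/3.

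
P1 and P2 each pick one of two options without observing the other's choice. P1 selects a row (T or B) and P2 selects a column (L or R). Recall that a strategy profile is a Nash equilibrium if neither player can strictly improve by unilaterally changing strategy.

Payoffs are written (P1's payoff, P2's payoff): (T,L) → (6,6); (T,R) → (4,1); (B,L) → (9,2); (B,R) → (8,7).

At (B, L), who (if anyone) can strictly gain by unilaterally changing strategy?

P2

P1 at (B, L) earns 9; deviating to T yields 6 — not better.
P2 earns 2; deviating to R yields 7 — a strict improvement.
Only P2 has a strictly profitable deviation.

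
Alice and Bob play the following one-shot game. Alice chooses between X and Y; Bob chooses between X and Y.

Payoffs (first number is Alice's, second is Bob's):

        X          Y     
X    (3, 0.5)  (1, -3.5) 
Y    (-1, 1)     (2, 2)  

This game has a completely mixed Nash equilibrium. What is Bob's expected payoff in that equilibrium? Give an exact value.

First find p, the probability Alice plays X, from Bob's indifference between X and Y: 0.5p + (1−p) = −3.5p + 2(1−p), giving p = 1/5.
Since Bob is indifferent in equilibrium, Bob's expected payoff equals the payoff from either column against (1/5, 4/5). Using X: 0.5(1/5) + (4/5) = 9/10.

9/10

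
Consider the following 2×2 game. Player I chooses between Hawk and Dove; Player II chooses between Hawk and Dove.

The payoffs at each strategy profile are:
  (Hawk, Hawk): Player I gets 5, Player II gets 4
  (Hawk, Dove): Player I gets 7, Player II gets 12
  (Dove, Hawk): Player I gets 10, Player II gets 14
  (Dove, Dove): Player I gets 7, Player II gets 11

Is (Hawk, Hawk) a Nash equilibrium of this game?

At (Hawk, Hawk), Player I earns 5; switching to Dove would give 10, so Player I would deviate.
Player II earns 4; switching to Dove would give 12, so Player II would deviate.
Since at least one player can profitably deviate, this is not a Nash equilibrium.

No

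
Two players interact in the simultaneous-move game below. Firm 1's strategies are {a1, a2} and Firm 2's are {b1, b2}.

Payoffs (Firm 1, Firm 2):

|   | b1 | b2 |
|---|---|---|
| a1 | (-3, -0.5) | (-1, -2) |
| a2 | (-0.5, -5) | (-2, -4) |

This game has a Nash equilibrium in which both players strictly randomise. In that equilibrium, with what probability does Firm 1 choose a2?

Let p be the probability that Firm 1 plays a1. In a completely mixed equilibrium, Firm 2 must be indifferent between b1 and b2.
Firm 2's expected payoff from b1 is −0.5p − 5(1−p); from b2 it is −2p − 4(1−p).
Setting these equal: 4.5p − 5 = 2p − 4, so p = 2/5.
Therefore Firm 1 plays a2 with probability 1 − 2/5 = 3/5.

3/5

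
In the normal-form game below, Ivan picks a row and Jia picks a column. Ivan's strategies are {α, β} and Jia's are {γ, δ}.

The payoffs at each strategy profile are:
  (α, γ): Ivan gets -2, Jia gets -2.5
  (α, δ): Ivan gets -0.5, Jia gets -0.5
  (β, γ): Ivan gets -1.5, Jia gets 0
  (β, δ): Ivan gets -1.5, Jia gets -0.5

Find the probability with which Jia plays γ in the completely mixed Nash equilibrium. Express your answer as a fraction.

2/3

Let c be the probability that Jia plays γ. In a completely mixed equilibrium, Ivan must be indifferent between α and β.
Ivan's expected payoff from α is −2c − 0.5(1−c); from β it is −1.5c − 1.5(1−c).
Setting these equal: −1.5c − 0.5 = -1.5, so c = 2/3.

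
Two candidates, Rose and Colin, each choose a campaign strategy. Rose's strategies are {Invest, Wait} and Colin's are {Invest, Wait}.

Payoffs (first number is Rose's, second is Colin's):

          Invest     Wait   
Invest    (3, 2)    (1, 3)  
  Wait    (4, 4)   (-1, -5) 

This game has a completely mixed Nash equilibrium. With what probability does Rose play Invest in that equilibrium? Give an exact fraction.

9/10

Let p be the probability that Rose plays Invest. In a completely mixed equilibrium, Colin must be indifferent between Invest and Wait.
Colin's expected payoff from Invest is 2p + 4(1−p); from Wait it is 3p − 5(1−p).
Setting these equal: −2p + 4 = 8p − 5, so p = 9/10.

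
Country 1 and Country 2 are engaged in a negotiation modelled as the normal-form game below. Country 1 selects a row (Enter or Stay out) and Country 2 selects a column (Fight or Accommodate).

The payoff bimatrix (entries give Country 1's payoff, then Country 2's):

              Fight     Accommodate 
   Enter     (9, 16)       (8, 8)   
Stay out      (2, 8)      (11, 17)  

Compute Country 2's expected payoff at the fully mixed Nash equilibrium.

First find p, the probability Country 1 plays Enter, from Country 2's indifference between Fight and Accommodate: 16p + 8(1−p) = 8p + 17(1−p), giving p = 9/17.
Since Country 2 is indifferent in equilibrium, Country 2's expected payoff equals the payoff from either column against (9/17, 8/17). Using Fight: 16(9/17) + 8(8/17) = 208/17.

208/17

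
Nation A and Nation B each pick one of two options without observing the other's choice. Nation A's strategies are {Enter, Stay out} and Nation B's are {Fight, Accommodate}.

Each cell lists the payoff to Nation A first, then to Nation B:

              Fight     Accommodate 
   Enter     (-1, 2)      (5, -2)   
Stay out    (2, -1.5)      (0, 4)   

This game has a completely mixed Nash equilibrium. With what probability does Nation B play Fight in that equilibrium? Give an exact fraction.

Let y be the probability that Nation B plays Fight. In a completely mixed equilibrium, Nation A must be indifferent between Enter and Stay out.
Nation A's expected payoff from Enter is −y + 5(1−y); from Stay out it is 2y.
Setting these equal: −6y + 5 = 2y, so y = 5/8.

5/8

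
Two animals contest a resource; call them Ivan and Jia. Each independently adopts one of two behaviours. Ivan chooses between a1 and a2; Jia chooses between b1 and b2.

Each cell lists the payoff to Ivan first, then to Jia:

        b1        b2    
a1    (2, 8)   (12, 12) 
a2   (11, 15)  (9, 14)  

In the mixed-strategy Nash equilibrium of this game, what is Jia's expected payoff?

First find p, the probability Ivan plays a1, from Jia's indifference between b1 and b2: 8p + 15(1−p) = 12p + 14(1−p), giving p = 1/5.
Since Jia is indifferent in equilibrium, Jia's expected payoff equals the payoff from either column against (1/5, 4/5). Using b1: 8(1/5) + 15(4/5) = 68/5.

68/5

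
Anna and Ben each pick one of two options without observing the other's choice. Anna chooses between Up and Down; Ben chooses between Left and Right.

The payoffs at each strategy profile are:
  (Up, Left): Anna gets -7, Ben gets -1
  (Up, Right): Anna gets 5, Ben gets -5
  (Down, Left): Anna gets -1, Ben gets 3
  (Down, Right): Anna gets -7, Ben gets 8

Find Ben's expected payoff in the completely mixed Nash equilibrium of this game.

7/9

First find x, the probability Anna plays Up, from Ben's indifference between Left and Right: −x + 3(1−x) = −5x + 8(1−x), giving x = 5/9.
Since Ben is indifferent in equilibrium, Ben's expected payoff equals the payoff from either column against (5/9, 4/9). Using Left: −(5/9) + 3(4/9) = 7/9.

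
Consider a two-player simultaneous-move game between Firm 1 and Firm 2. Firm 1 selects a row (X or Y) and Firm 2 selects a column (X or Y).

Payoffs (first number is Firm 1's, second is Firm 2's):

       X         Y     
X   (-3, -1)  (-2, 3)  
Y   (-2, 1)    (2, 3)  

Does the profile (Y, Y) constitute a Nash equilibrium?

Yes

At (Y, Y), Firm 1 earns 2; switching to X would give -2, so Firm 1 has no profitable deviation.
Firm 2 earns 3; switching to X would give 1, so Firm 2 has no profitable deviation.
Neither player can gain by a unilateral deviation, so this profile is a Nash equilibrium.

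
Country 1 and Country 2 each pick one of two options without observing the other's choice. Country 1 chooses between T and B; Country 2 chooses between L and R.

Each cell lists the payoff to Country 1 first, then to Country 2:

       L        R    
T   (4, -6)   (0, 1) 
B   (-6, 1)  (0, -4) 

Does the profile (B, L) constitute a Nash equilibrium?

No

At (B, L), Country 1 earns -6; switching to T would give 4, so Country 1 would deviate.
Country 2 earns 1; switching to R would give -4, so Country 2 has no profitable deviation.
Since at least one player can profitably deviate, this is not a Nash equilibrium.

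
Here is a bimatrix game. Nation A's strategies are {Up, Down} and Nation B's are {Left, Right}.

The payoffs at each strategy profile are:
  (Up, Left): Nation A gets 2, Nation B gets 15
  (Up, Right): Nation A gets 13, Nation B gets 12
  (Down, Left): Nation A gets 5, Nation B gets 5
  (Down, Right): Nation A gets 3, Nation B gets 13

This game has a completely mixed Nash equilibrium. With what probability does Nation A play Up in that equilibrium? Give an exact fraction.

Let p be the probability that Nation A plays Up. In a completely mixed equilibrium, Nation B must be indifferent between Left and Right.
Nation B's expected payoff from Left is 15p + 5(1−p); from Right it is 12p + 13(1−p).
Setting these equal: 10p + 5 = −p + 13, so p = 8/11.

8/11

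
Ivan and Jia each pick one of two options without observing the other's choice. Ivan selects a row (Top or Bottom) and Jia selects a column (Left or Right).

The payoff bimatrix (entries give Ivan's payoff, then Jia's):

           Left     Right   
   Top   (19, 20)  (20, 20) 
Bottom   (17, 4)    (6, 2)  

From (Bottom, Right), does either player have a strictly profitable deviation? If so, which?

Ivan at (Bottom, Right) earns 6; deviating to Top yields 20 — a strict improvement.
Jia earns 2; deviating to Left yields 4 — a strict improvement.
Both Ivan and Jia have strictly profitable deviations.

Both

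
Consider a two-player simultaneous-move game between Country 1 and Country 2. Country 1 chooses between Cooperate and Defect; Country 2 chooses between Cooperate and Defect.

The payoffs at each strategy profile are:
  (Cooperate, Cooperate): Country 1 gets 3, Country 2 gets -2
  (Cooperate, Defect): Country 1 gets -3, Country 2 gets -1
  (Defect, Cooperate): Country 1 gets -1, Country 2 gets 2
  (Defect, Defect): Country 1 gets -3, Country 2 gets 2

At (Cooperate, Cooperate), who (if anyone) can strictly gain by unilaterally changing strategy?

Country 2

Country 1 at (Cooperate, Cooperate) earns 3; deviating to Defect yields -1 — not better.
Country 2 earns -2; deviating to Defect yields -1 — a strict improvement.
Only Country 2 has a strictly profitable deviation.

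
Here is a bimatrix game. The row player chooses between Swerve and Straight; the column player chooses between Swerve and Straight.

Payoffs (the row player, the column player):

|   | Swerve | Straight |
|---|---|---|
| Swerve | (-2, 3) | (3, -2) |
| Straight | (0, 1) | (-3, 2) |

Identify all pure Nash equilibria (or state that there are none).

(Swerve, Swerve): the row player prefers Straight (0 > -2) — not an equilibrium.
(Swerve, Straight): the column player prefers Swerve (3 > -2) — not an equilibrium.
(Straight, Swerve): the column player prefers Straight (2 > 1) — not an equilibrium.
(Straight, Straight): the row player prefers Swerve (3 > -3) — not an equilibrium.

none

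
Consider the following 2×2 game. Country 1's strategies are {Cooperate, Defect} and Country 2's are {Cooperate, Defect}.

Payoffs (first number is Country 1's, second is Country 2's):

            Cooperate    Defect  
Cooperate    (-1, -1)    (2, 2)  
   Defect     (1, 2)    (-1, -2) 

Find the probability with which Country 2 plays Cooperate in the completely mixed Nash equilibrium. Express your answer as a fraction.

3/5

Let q be the probability that Country 2 plays Cooperate. In a completely mixed equilibrium, Country 1 must be indifferent between Cooperate and Defect.
Country 1's expected payoff from Cooperate is −q + 2(1−q); from Defect it is q − (1−q).
Setting these equal: −3q + 2 = 2q − 1, so q = 3/5.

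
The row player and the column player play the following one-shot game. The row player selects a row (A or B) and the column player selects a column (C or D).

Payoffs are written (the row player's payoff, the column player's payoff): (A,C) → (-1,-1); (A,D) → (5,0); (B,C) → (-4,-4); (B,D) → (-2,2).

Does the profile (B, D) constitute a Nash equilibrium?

At (B, D), the row player earns -2; switching to A would give 5, so the row player would deviate.
The column player earns 2; switching to C would give -4, so the column player has no profitable deviation.
Since at least one player can profitably deviate, this is not a Nash equilibrium.

No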